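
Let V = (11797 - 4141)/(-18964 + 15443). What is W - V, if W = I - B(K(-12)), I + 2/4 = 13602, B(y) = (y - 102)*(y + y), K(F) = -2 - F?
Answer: 108754355/7042 ≈ 15444.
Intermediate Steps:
B(y) = 2*y*(-102 + y) (B(y) = (-102 + y)*(2*y) = 2*y*(-102 + y))
I = 27203/2 (I = -½ + 13602 = 27203/2 ≈ 13602.)
V = -7656/3521 (V = 7656/(-3521) = 7656*(-1/3521) = -7656/3521 ≈ -2.1744)
W = 30883/2 (W = 27203/2 - 2*(-2 - 1*(-12))*(-102 + (-2 - 1*(-12))) = 27203/2 - 2*(-2 + 12)*(-102 + (-2 + 12)) = 27203/2 - 2*10*(-102 + 10) = 27203/2 - 2*10*(-92) = 27203/2 - 1*(-1840) = 27203/2 + 1840 = 30883/2 ≈ 15442.)
W - V = 30883/2 - 1*(-7656/3521) = 30883/2 + 7656/3521 = 108754355/7042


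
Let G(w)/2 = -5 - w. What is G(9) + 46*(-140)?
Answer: -6468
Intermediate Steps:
G(w) = -10 - 2*w (G(w) = 2*(-5 - w) = -10 - 2*w)
G(9) + 46*(-140) = (-10 - 2*9) + 46*(-140) = (-10 - 18) - 6440 = -28 - 6440 = -6468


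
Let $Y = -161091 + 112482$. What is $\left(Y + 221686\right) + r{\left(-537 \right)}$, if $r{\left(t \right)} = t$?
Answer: $172540$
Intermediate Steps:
$Y = -48609$
$\left(Y + 221686\right) + r{\left(-537 \right)} = \left(-48609 + 221686\right) - 537 = 173077 - 537 = 172540$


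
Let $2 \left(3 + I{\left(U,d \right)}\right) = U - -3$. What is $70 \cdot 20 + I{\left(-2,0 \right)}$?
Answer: $\frac{2795}{2} \approx 1397.5$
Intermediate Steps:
$I{\left(U,d \right)} = - \frac{3}{2} + \frac{U}{2}$ ($I{\left(U,d \right)} = -3 + \frac{U - -3}{2} = -3 + \frac{U + 3}{2} = -3 + \frac{3 + U}{2} = -3 + \left(\frac{3}{2} + \frac{U}{2}\right) = - \frac{3}{2} + \frac{U}{2}$)
$70 \cdot 20 + I{\left(-2,0 \right)} = 70 \cdot 20 + \left(- \frac{3}{2} + \frac{1}{2} \left(-2\right)\right) = 1400 - \frac{5}{2} = \frac{2795}{2}$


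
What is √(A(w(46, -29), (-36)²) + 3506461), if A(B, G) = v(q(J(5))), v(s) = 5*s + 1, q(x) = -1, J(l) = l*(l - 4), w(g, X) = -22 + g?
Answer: √3506457 ≈ 1872.6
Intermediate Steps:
J(l) = l*(-4 + l)
v(s) = 1 + 5*s
A(B, G) = -4 (A(B, G) = 1 + 5*(-1) = 1 - 5 = -4)
√(A(w(46, -29), (-36)²) + 3506461) = √(-4 + 3506461) = √3506457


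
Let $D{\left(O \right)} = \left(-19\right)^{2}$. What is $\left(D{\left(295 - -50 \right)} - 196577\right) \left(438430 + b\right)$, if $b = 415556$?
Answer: $-167565716976$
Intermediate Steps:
$D{\left(O \right)} = 361$
$\left(D{\left(295 - -50 \right)} - 196577\right) \left(438430 + b\right) = \left(361 - 196577\right) \left(438430 + 415556\right) = \left(-196216\right) 853986 = -167565716976$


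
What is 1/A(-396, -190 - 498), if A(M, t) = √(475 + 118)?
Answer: √593/593 ≈ 0.041065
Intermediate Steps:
A(M, t) = √593
1/A(-396, -190 - 498) = 1/(√593) = √593/593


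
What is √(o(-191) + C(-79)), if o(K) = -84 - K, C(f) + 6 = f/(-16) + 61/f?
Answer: √10501391/316 ≈ 10.255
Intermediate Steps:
C(f) = -6 + 61/f - f/16 (C(f) = -6 + (f/(-16) + 61/f) = -6 + (f*(-1/16) + 61/f) = -6 + (-f/16 + 61/f) = -6 + (61/f - f/16) = -6 + 61/f - f/16)
√(o(-191) + C(-79)) = √((-84 - 1*(-191)) + (-6 + 61/(-79) - 1/16*(-79))) = √((-84 + 191) + (-6 + 61*(-1/79) + 79/16)) = √(107 + (-6 - 61/79 + 79/16)) = √(107 - 2319/1264) = √(132929/1264) = √10501391/316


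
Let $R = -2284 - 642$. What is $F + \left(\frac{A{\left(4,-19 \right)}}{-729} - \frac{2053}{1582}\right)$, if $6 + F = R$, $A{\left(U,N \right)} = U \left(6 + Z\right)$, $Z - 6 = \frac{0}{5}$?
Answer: $- \frac{1127661223}{384426} \approx -2933.4$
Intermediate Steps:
$Z = 6$ ($Z = 6 + \frac{0}{5} = 6 + 0 \cdot \frac{1}{5} = 6 + 0 = 6$)
$R = -2926$ ($R = -2284 - 642 = -2926$)
$A{\left(U,N \right)} = 12 U$ ($A{\left(U,N \right)} = U \left(6 + 6\right) = U 12 = 12 U$)
$F = -2932$ ($F = -6 - 2926 = -2932$)
$F + \left(\frac{A{\left(4,-19 \right)}}{-729} - \frac{2053}{1582}\right) = -2932 - \left(\frac{2053}{1582} - \frac{12 \cdot 4}{-729}\right) = -2932 + \left(48 \left(- \frac{1}{729}\right) - \frac{2053}{1582}\right) = -2932 - \frac{524191}{384426} = - \frac{1127661223}{384426}$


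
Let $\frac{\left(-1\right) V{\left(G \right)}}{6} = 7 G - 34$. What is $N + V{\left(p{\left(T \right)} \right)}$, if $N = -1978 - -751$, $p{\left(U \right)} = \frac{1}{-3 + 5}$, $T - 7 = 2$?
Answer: $-1044$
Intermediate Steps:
$T = 9$ ($T = 7 + 2 = 9$)
$p{\left(U \right)} = \frac{1}{2}$
$V{\left(G \right)} = 204 - 42 G$ ($V{\left(G \right)} = - 6 \left(7 G - 34\right) = - 6 \left(-34 + 7 G\right) = 204 - 42 G$)
$N = -1227$ ($N = -1978 + 751 = -1227$)
$N + V{\left(p{\left(T \right)} \right)} = -1227 + \left(204 - 21\right) = -1227 + 183 = -1044$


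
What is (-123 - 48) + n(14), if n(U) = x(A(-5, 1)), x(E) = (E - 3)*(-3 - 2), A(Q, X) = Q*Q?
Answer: -281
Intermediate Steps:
A(Q, X) = Q**2
x(E) = 15 - 5*E (x(E) = (-3 + E)*(-5) = 15 - 5*E)
n(U) = -110 (n(U) = 15 - 5*(-5)**2 = 15 - 5*25 = 15 - 125 = -110)
(-123 - 48) + n(14) = (-123 - 48) - 110 = -171 - 110 = -281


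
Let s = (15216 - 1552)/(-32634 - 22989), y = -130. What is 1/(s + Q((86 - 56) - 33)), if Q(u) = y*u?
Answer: 55623/21679306 ≈ 0.0025657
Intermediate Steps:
s = -13664/55623 (s = 13664/(-55623) = 13664*(-1/55623) = -13664/55623 ≈ -0.24565)
Q(u) = -130*u
1/(s + Q((86 - 56) - 33)) = 1/(-13664/55623 - 130*((86 - 56) - 33)) = 1/(-13664/55623 - 130*(30 - 33)) = 1/(-13664/55623 - 130*(-3)) = 1/(-13664/55623 + 390) = 1/(21679306/55623) = 55623/21679306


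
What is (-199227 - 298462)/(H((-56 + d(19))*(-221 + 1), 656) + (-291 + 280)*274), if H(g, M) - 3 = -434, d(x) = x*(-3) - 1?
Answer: 497689/3445 ≈ 144.47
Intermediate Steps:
d(x) = -1 - 3*x (d(x) = -3*x - 1 = -1 - 3*x)
H(g, M) = -431 (H(g, M) = 3 - 434 = -431)
(-199227 - 298462)/(H((-56 + d(19))*(-221 + 1), 656) + (-291 + 280)*274) = (-199227 - 298462)/(-431 + (-291 + 280)*274) = -497689/(-431 - 11*274) = -497689/(-431 - 3014) = -497689/(-3445) = -497689*(-1/3445) = 497689/3445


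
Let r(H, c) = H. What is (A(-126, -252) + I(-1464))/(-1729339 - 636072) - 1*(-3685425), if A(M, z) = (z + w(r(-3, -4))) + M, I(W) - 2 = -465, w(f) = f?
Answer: 8717544835519/2365411 ≈ 3.6854e+6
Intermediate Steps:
I(W) = -463 (I(W) = 2 - 465 = -463)
A(M, z) = -3 + M + z (A(M, z) = (z - 3) + M = (-3 + z) + M = -3 + M + z)
(A(-126, -252) + I(-1464))/(-1729339 - 636072) - 1*(-3685425) = ((-3 - 126 - 252) - 463)/(-1729339 - 636072) - 1*(-3685425) = (-381 - 463)/(-2365411) + 3685425 = -844*(-1/2365411) + 3685425 = 844/2365411 + 3685425 = 8717544835519/2365411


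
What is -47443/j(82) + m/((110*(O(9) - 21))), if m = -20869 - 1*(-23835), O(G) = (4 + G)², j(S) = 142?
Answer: -192987717/577940 ≈ -333.92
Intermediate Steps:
m = 2966 (m = -20869 + 23835 = 2966)
-47443/j(82) + m/((110*(O(9) - 21))) = -47443/142 + 2966/((110*((4 + 9)² - 21))) = -47443*1/142 + 2966/((110*(13² - 21))) = -47443/142 + 2966/((110*(169 - 21))) = -47443/142 + 2966/((110*148)) = -47443/142 + 2966/16280 = -47443/142 + 2966*(1/16280) = -47443/142 + 1483/8140 = -192987717/577940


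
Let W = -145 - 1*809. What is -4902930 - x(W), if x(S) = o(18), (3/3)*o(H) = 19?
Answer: -4902949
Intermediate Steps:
W = -954 (W = -145 - 809 = -954)
o(H) = 19
x(S) = 19
-4902930 - x(W) = -4902930 - 1*19 = -4902930 - 19 = -4902949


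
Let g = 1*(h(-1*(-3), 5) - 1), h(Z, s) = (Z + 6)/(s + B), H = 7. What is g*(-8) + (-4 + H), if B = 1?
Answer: -1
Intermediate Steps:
h(Z, s) = (6 + Z)/(1 + s) (h(Z, s) = (Z + 6)/(s + 1) = (6 + Z)/(1 + s))
g = ½ (g = 1*((6 - 1*(-3))/(1 + 5) - 1) = 1*((6 + 3)/6 - 1) = 1*((⅙)*9 - 1) = 1*(3/2 - 1) = 1*(½) = ½ ≈ 0.50000)
g*(-8) + (-4 + H) = (½)*(-8) + (-4 + 7) = -4 + 3 = -1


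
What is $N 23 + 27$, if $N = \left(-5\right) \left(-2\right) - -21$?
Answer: $740$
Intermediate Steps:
$N = 31$ ($N = 10 + 21 = 31$)
$N 23 + 27 = 31 \cdot 23 + 27 = 713 + 27 = 740$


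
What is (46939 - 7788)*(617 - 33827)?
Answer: -1300204710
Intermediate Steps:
(46939 - 7788)*(617 - 33827) = 39151*(-33210) = -1300204710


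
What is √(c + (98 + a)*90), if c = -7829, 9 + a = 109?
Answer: √9991 ≈ 99.955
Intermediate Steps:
a = 100 (a = -9 + 109 = 100)
√(c + (98 + a)*90) = √(-7829 + (98 + 100)*90) = √(-7829 + 198*90) = √(-7829 + 17820) = √9991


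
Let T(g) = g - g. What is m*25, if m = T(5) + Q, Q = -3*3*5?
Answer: -1125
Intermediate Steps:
T(g) = 0
Q = -45 (Q = -9*5 = -45)
m = -45 (m = 0 - 45 = -45)
m*25 = -45*25 = -1125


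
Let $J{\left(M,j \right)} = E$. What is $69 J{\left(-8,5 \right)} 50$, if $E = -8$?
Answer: $-27600$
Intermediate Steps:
$J{\left(M,j \right)} = -8$
$69 J{\left(-8,5 \right)} 50 = 69 \left(-8\right) 50 = \left(-552\right) 50 = -27600$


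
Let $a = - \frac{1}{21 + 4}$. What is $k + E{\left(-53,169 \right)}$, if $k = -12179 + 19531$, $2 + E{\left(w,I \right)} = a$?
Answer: $\frac{183749}{25} \approx 7350.0$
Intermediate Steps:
$a = - \frac{1}{25} \approx -0.04$
$E{\left(w,I \right)} = - \frac{51}{25}$ ($E{\left(w,I \right)} = -2 - \frac{1}{25} = - \frac{51}{25}$)
$k = 7352$
$k + E{\left(-53,169 \right)} = 7352 - \frac{51}{25} = \frac{183749}{25}$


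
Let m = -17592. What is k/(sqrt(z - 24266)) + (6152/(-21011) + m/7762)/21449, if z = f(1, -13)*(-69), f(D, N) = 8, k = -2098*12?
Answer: -208688668/1749030628259 + 12588*I*sqrt(24818)/12409 ≈ -0.00011932 + 159.81*I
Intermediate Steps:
k = -25176
z = -552 (z = 8*(-69) = -552)
k/(sqrt(z - 24266)) + (6152/(-21011) + m/7762)/21449 = -25176/sqrt(-552 - 24266) + (6152/(-21011) - 17592/7762)/21449 = -25176*(-I*sqrt(24818)/24818) + (6152*(-1/21011) - 17592*1/7762)*(1/21449) = -25176*(-I*sqrt(24818)/24818) + (-6152/21011 - 8796/3881)*(1/21449) = -(-12588)*I*sqrt(24818)/12409 - 208688668/81543691*1/21449 = 12588*I*sqrt(24818)/12409 - 208688668/1749030628259 = -208688668/1749030628259 + 12588*I*sqrt(24818)/12409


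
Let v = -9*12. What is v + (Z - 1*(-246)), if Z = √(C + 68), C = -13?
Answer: 138 + √55 ≈ 145.42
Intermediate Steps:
v = -108
Z = √55 (Z = √(-13 + 68) = √55 ≈ 7.4162)
v + (Z - 1*(-246)) = -108 + (√55 - 1*(-246)) = -108 + (√55 + 246) = -108 + (246 + √55) = 138 + √55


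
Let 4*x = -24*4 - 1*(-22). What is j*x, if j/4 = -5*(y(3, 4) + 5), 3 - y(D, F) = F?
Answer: 1480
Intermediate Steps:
y(D, F) = 3 - F
j = -80 (j = 4*(-5*((3 - 1*4) + 5)) = 4*(-5*((3 - 4) + 5)) = 4*(-5*(-1 + 5)) = 4*(-5*4) = 4*(-20) = -80)
x = -37/2 (x = (-24*4 - 1*(-22))/4 = (-96 + 22)/4 = (1/4)*(-74) = -37/2 ≈ -18.500)
j*x = -80*(-37/2) = 1480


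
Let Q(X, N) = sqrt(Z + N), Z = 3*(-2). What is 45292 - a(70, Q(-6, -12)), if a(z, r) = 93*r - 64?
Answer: 45356 - 279*I*sqrt(2) ≈ 45356.0 - 394.57*I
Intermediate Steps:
Z = -6
Q(X, N) = sqrt(-6 + N)
a(z, r) = -64 + 93*r
45292 - a(70, Q(-6, -12)) = 45292 - (-64 + 93*sqrt(-6 - 12)) = 45292 - (-64 + 93*sqrt(-18)) = 45292 - (-64 + 93*(3*I*sqrt(2))) = 45292 - (-64 + 279*I*sqrt(2)) = 45292 + (64 - 279*I*sqrt(2)) = 45356 - 279*I*sqrt(2)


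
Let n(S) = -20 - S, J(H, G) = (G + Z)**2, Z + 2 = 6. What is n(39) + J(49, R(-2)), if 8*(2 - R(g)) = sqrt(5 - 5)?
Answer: -23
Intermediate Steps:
Z = 4 (Z = -2 + 6 = 4)
R(g) = 2 (R(g) = 2 - sqrt(5 - 5)/8 = 2 - sqrt(0)/8 = 2 - 1/8*0 = 2 + 0 = 2)
J(H, G) = (4 + G)**2 (J(H, G) = (G + 4)**2 = (4 + G)**2)
n(39) + J(49, R(-2)) = (-20 - 1*39) + (4 + 2)**2 = (-20 - 39) + 6**2 = -59 + 36 = -23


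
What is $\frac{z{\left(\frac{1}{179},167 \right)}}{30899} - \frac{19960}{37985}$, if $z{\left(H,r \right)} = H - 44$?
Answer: $- \frac{22139263007}{42018406837} \approx -0.52689$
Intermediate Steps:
$z{\left(H,r \right)} = -44 + H$
$\frac{z{\left(\frac{1}{179},167 \right)}}{30899} - \frac{19960}{37985} = \frac{-44 + \frac{1}{179}}{30899} - \frac{19960}{37985} = \left(-44 + \frac{1}{179}\right) \frac{1}{30899} - \frac{3992}{7597} = \left(- \frac{7875}{179}\right) \frac{1}{30899} - \frac{3992}{7597} = - \frac{7875}{5530921} - \frac{3992}{7597} = - \frac{22139263007}{42018406837}$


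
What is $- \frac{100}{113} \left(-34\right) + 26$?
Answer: $\frac{6338}{113} \approx 56.089$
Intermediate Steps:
$- \frac{100}{113} \left(-34\right) + 26 = \left(-100\right) \frac{1}{113} \left(-34\right) + 26 = \left(- \frac{100}{113}\right) \left(-34\right) + 26 = \frac{3400}{113} + 26 = \frac{6338}{113}$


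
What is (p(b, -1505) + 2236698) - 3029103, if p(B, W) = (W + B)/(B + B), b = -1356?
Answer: -2148999499/2712 ≈ -7.9240e+5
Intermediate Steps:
p(B, W) = (B + W)/(2*B) (p(B, W) = (B + W)/((2*B)) = (B + W)*(1/(2*B)) = (B + W)/(2*B))
(p(b, -1505) + 2236698) - 3029103 = ((½)*(-1356 - 1505)/(-1356) + 2236698) - 3029103 = ((½)*(-1/1356)*(-2861) + 2236698) - 3029103 = (2861/2712 + 2236698) - 3029103 = 6065927837/2712 - 3029103 = -2148999499/2712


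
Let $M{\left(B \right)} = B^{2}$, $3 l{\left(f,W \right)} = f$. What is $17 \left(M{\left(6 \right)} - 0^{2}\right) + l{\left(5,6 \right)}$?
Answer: $\frac{1841}{3} \approx 613.67$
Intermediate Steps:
$l{\left(f,W \right)} = \frac{f}{3}$
$17 \left(M{\left(6 \right)} - 0^{2}\right) + l{\left(5,6 \right)} = 17 \left(6^{2} - 0^{2}\right) + \frac{1}{3} \cdot 5 = 17 \left(36 - 0\right) + \frac{5}{3} = 17 \left(36 + 0\right) + \frac{5}{3} = 17 \cdot 36 + \frac{5}{3} = 612 + \frac{5}{3} = \frac{1841}{3}$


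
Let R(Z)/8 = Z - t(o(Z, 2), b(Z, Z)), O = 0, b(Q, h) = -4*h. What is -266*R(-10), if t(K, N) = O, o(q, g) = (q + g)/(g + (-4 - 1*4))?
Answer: 21280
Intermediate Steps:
o(q, g) = (g + q)/(-8 + g) (o(q, g) = (g + q)/(g + (-4 - 4)) = (g + q)/(g - 8) = (g + q)/(-8 + g))
t(K, N) = 0
R(Z) = 8*Z (R(Z) = 8*(Z - 1*0) = 8*(Z + 0) = 8*Z)
-266*R(-10) = -2128*(-10) = -266*(-80) = 21280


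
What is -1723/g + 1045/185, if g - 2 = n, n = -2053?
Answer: 492410/75887 ≈ 6.4887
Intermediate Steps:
g = -2051 (g = 2 - 2053 = -2051)
-1723/g + 1045/185 = -1723/(-2051) + 1045/185 = -1723*(-1/2051) + 1045*(1/185) = 1723/2051 + 209/37 = 492410/75887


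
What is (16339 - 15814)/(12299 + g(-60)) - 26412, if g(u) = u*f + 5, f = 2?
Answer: -321803283/12184 ≈ -26412.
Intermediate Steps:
g(u) = 5 + 2*u (g(u) = u*2 + 5 = 2*u + 5 = 5 + 2*u)
(16339 - 15814)/(12299 + g(-60)) - 26412 = (16339 - 15814)/(12299 + (5 + 2*(-60))) - 26412 = 525/(12299 + (5 - 120)) - 26412 = 525/(12299 - 115) - 26412 = 525/12184 - 26412 = -321803283/12184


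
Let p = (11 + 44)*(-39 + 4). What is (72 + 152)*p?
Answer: -431200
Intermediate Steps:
p = -1925 (p = 55*(-35) = -1925)
(72 + 152)*p = (72 + 152)*(-1925) = 224*(-1925) = -431200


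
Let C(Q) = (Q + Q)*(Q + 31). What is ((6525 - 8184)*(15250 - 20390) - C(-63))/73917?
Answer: 2841076/24639 ≈ 115.31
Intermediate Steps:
C(Q) = 2*Q*(31 + Q) (C(Q) = (2*Q)*(31 + Q) = 2*Q*(31 + Q))
((6525 - 8184)*(15250 - 20390) - C(-63))/73917 = ((6525 - 8184)*(15250 - 20390) - 2*(-63)*(31 - 63))/73917 = (-1659*(-5140) - 2*(-63)*(-32))*(1/73917) = (8527260 - 1*4032)*(1/73917) = (8527260 - 4032)*(1/73917) = 8523228*(1/73917) = 2841076/24639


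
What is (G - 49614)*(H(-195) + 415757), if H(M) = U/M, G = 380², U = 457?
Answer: 7684505568188/195 ≈ 3.9408e+10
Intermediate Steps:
G = 144400
H(M) = 457/M
(G - 49614)*(H(-195) + 415757) = (144400 - 49614)*(457/(-195) + 415757) = 94786*(457*(-1/195) + 415757) = 94786*(-457/195 + 415757) = 94786*(81072158/195) = 7684505568188/195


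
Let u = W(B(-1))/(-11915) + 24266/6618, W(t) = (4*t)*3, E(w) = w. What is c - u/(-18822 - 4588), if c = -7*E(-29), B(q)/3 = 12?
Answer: 169868591119/836790450 ≈ 203.00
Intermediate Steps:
B(q) = 36 (B(q) = 3*12 = 36)
c = 203 (c = -7*(-29) = 203)
W(t) = 12*t
u = 129769/35745 (u = (12*36)/(-11915) + 24266/6618 = 432*(-1/11915) + 24266*(1/6618) = -432/11915 + 11/3 = 129769/35745 ≈ 3.6304)
c - u/(-18822 - 4588) = 203 - 129769/(35745*(-18822 - 4588)) = 203 - 129769/(35745*(-23410)) = 203 - 129769*(-1)/(35745*23410) = 203 - 1*(-129769/836790450) = 203 + 129769/836790450 = 169868591119/836790450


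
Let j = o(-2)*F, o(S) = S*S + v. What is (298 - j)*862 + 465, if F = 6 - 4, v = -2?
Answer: 253893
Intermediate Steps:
o(S) = -2 + S² (o(S) = S*S - 2 = S² - 2 = -2 + S²)
F = 2
j = 4 (j = (-2 + (-2)²)*2 = (-2 + 4)*2 = 2*2 = 4)
(298 - j)*862 + 465 = (298 - 1*4)*862 + 465 = (298 - 4)*862 + 465 = 294*862 + 465 = 253428 + 465 = 253893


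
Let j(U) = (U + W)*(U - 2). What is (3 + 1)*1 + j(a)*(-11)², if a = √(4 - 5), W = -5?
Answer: 1093 - 847*I ≈ 1093.0 - 847.0*I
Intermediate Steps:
a = I (a = √(-1) = I ≈ 1.0*I)
j(U) = (-5 + U)*(-2 + U) (j(U) = (U - 5)*(U - 2) = (-5 + U)*(-2 + U))
(3 + 1)*1 + j(a)*(-11)² = (3 + 1)*1 + (10 + I² - 7*I)*(-11)² = 4*1 + (10 - 1 - 7*I)*121 = 4 + (9 - 7*I)*121 = 4 + (1089 - 847*I) = 1093 - 847*I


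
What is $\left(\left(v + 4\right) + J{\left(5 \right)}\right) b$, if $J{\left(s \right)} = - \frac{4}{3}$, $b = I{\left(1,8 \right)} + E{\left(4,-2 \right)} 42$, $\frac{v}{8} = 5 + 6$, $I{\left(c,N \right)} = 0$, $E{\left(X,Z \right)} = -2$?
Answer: $-7616$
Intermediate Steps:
$v = 88$ ($v = 8 \left(5 + 6\right) = 8 \cdot 11 = 88$)
$b = -84$ ($b = 0 - 84 = -84$)
$J{\left(s \right)} = - \frac{4}{3}$ ($J{\left(s \right)} = \left(-4\right) \frac{1}{3} = - \frac{4}{3}$)
$\left(\left(v + 4\right) + J{\left(5 \right)}\right) b = \left(\left(88 + 4\right) - \frac{4}{3}\right) \left(-84\right) = \left(92 - \frac{4}{3}\right) \left(-84\right) = \frac{272}{3} \left(-84\right) = -7616$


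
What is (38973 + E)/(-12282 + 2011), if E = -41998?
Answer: 3025/10271 ≈ 0.29452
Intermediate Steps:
(38973 + E)/(-12282 + 2011) = (38973 - 41998)/(-12282 + 2011) = -3025/(-10271) = -3025*(-1/10271) = 3025/10271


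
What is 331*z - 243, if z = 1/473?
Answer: -114608/473 ≈ -242.30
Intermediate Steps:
z = 1/473 ≈ 0.0021142
331*z - 243 = 331*(1/473) - 243 = 331/473 - 243 = -114608/473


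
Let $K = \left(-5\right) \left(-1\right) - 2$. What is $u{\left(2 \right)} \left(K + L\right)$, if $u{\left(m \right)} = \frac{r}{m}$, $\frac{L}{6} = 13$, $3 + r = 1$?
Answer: $-81$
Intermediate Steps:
$r = -2$ ($r = -3 + 1 = -2$)
$L = 78$ ($L = 6 \cdot 13 = 78$)
$u{\left(m \right)} = - \frac{2}{m}$
$K = 3$ ($K = 5 - 2 = 3$)
$u{\left(2 \right)} \left(K + L\right) = - \frac{2}{2} \left(3 + 78\right) = \left(-2\right) \frac{1}{2} \cdot 81 = \left(-1\right) 81 = -81$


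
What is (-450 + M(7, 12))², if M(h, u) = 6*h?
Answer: 166464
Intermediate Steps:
(-450 + M(7, 12))² = (-450 + 6*7)² = (-450 + 42)² = (-408)² = 166464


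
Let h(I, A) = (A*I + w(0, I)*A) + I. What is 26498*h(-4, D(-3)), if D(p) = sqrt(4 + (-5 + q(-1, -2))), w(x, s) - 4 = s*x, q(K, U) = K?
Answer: -105992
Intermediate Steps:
w(x, s) = 4 + s*x
D(p) = I*sqrt(2) (D(p) = sqrt(4 + (-5 - 1)) = sqrt(4 - 6) = sqrt(-2) = I*sqrt(2))
h(I, A) = I + 4*A + A*I (h(I, A) = (A*I + (4 + I*0)*A) + I = (A*I + (4 + 0)*A) + I = (A*I + 4*A) + I = (4*A + A*I) + I = I + 4*A + A*I)
26498*h(-4, D(-3)) = 26498*(-4 + 4*(I*sqrt(2)) + (I*sqrt(2))*(-4)) = 26498*(-4 + 4*I*sqrt(2) - 4*I*sqrt(2)) = 26498*(-4) = -105992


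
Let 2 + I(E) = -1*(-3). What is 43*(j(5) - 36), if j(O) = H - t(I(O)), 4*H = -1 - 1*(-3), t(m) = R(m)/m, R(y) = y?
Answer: -3139/2 ≈ -1569.5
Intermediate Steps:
I(E) = 1 (I(E) = -2 - 1*(-3) = -2 + 3 = 1)
t(m) = 1 (t(m) = m/m = 1)
H = 1/2 (H = (-1 - 1*(-3))/4 = (-1 + 3)/4 = (1/4)*2 = 1/2 ≈ 0.50000)
j(O) = -1/2 (j(O) = 1/2 - 1*1 = 1/2 - 1 = -1/2)
43*(j(5) - 36) = 43*(-1/2 - 36) = 43*(-73/2) = -3139/2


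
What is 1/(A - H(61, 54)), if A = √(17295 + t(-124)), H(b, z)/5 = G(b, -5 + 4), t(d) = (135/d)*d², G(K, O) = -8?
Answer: 8/209 - √555/1045 ≈ 0.015734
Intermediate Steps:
t(d) = 135*d
H(b, z) = -40 (H(b, z) = 5*(-8) = -40)
A = √555 (A = √(17295 + 135*(-124)) = √(17295 - 16740) = √555 ≈ 23.558)
1/(A - H(61, 54)) = 1/(√555 - 1*(-40)) = 1/(√555 + 40) = 1/(40 + √555)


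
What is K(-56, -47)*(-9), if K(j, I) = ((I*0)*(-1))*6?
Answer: 0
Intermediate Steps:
K(j, I) = 0 (K(j, I) = (0*(-1))*6 = 0*6 = 0)
K(-56, -47)*(-9) = 0*(-9) = 0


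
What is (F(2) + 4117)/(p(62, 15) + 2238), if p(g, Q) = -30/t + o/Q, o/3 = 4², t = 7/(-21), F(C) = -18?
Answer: 20495/11656 ≈ 1.7583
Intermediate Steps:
t = -⅓ (t = 7*(-1/21) = -⅓ ≈ -0.33333)
o = 48 (o = 3*4² = 3*16 = 48)
p(g, Q) = 90 + 48/Q (p(g, Q) = -30/(-⅓) + 48/Q = -30*(-3) + 48/Q = 90 + 48/Q)
(F(2) + 4117)/(p(62, 15) + 2238) = (-18 + 4117)/((90 + 48/15) + 2238) = 4099/((90 + 48*(1/15)) + 2238) = 4099/((90 + 16/5) + 2238) = 4099/(466/5 + 2238) = 4099/(11656/5) = 4099*(5/11656) = 20495/11656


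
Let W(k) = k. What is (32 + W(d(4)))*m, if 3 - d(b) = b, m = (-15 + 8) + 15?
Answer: 248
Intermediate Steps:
m = 8 (m = -7 + 15 = 8)
d(b) = 3 - b
(32 + W(d(4)))*m = (32 + (3 - 1*4))*8 = (32 + (3 - 4))*8 = (32 - 1)*8 = 31*8 = 248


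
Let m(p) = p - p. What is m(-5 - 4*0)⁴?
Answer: 0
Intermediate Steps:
m(p) = 0
m(-5 - 4*0)⁴ = 0⁴ = 0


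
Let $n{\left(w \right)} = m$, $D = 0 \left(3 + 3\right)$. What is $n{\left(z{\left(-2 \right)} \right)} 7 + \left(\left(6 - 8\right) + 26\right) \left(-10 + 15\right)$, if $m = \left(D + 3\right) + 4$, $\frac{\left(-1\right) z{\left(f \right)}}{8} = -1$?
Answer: $169$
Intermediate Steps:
$D = 0$ ($D = 0 \cdot 6 = 0$)
$z{\left(f \right)} = 8$ ($z{\left(f \right)} = \left(-8\right) \left(-1\right) = 8$)
$m = 7$ ($m = \left(0 + 3\right) + 4 = 3 + 4 = 7$)
$n{\left(w \right)} = 7$
$n{\left(z{\left(-2 \right)} \right)} 7 + \left(\left(6 - 8\right) + 26\right) \left(-10 + 15\right) = 7 \cdot 7 + \left(\left(6 - 8\right) + 26\right) \left(-10 + 15\right) = 49 + \left(\left(6 - 8\right) + 26\right) 5 = 49 + \left(-2 + 26\right) 5 = 49 + 24 \cdot 5 = 49 + 120 = 169$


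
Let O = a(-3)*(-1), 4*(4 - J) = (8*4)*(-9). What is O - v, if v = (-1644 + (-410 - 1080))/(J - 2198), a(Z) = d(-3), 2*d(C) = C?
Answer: 49/2122 ≈ 0.023091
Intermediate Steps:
d(C) = C/2
a(Z) = -3/2 (a(Z) = (½)*(-3) = -3/2)
J = 76 (J = 4 - 8*4*(-9)/4 = 4 - 8*(-9) = 4 - ¼*(-288) = 4 + 72 = 76)
v = 1567/1061 (v = (-1644 + (-410 - 1080))/(76 - 2198) = (-1644 - 1490)/(-2122) = -3134*(-1/2122) = 1567/1061 ≈ 1.4769)
O = 3/2 (O = -3/2*(-1) = 3/2 ≈ 1.5000)
O - v = 3/2 - 1*1567/1061 = 3/2 - 1567/1061 = 49/2122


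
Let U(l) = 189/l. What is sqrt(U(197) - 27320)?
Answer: I*sqrt(1060224647)/197 ≈ 165.28*I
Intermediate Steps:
sqrt(U(197) - 27320) = sqrt(189/197 - 27320) = sqrt(-5381851/197) = I*sqrt(1060224647)/197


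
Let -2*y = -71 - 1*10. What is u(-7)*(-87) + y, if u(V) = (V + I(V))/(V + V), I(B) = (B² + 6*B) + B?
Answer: -3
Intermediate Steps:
I(B) = B² + 7*B
y = 81/2 (y = -(-71 - 1*10)/2 = -(-71 - 10)/2 = -½*(-81) = 81/2 ≈ 40.500)
u(V) = (V + V*(7 + V))/(2*V) (u(V) = (V + V*(7 + V))/(V + V) = (V + V*(7 + V))/((2*V)) = (V + V*(7 + V))*(1/(2*V)) = (V + V*(7 + V))/(2*V))
u(-7)*(-87) + y = (4 + (½)*(-7))*(-87) + 81/2 = (4 - 7/2)*(-87) + 81/2 = (½)*(-87) + 81/2 = -87/2 + 81/2 = -3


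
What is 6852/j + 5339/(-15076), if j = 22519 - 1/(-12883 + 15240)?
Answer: -19949868067/400096551716 ≈ -0.049863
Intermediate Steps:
j = 53077282/2357 (j = 22519 - 1/2357 = 53077282/2357 ≈ 22519.)
6852/j + 5339/(-15076) = 6852/(53077282/2357) + 5339/(-15076) = 6852*(2357/53077282) + 5339*(-1/15076) = 8075082/26538641 - 5339/15076 = -19949868067/400096551716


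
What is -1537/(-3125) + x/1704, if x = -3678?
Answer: -1479117/887500 ≈ -1.6666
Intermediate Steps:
-1537/(-3125) + x/1704 = -1537/(-3125) - 3678/1704 = -1537*(-1/3125) - 3678*1/1704 = 1537/3125 - 613/284 = -1479117/887500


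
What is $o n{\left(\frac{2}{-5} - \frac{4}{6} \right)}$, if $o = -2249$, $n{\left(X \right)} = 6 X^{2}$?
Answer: $- \frac{1151488}{75} \approx -15353.0$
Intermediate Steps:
$o n{\left(\frac{2}{-5} - \frac{4}{6} \right)} = - 2249 \cdot 6 \left(\frac{2}{-5} - \frac{4}{6}\right)^{2} = - 2249 \cdot 6 \left(2 \left(- \frac{1}{5}\right) - \frac{2}{3}\right)^{2} = - 2249 \cdot 6 \left(- \frac{2}{5} - \frac{2}{3}\right)^{2} = - 2249 \cdot 6 \left(- \frac{16}{15}\right)^{2} = - 2249 \cdot 6 \cdot \frac{256}{225} = \left(-2249\right) \frac{512}{75} = - \frac{1151488}{75}$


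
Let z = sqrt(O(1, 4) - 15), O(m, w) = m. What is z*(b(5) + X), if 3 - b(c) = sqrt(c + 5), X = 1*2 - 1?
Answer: I*sqrt(14)*(4 - sqrt(10)) ≈ 3.1345*I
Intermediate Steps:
X = 1 (X = 2 - 1 = 1)
b(c) = 3 - sqrt(5 + c) (b(c) = 3 - sqrt(c + 5) = 3 - sqrt(5 + c))
z = I*sqrt(14) (z = sqrt(1 - 15) = sqrt(-14) = I*sqrt(14) ≈ 3.7417*I)
z*(b(5) + X) = (I*sqrt(14))*((3 - sqrt(5 + 5)) + 1) = (I*sqrt(14))*((3 - sqrt(10)) + 1) = (I*sqrt(14))*(4 - sqrt(10)) = I*sqrt(14)*(4 - sqrt(10))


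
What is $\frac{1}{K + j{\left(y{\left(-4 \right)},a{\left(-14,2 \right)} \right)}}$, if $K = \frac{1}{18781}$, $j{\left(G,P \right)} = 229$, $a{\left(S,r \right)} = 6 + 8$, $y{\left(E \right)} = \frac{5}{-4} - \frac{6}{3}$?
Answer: $\frac{18781}{4300850} \approx 0.0043668$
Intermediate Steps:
$y{\left(E \right)} = - \frac{13}{4}$ ($y{\left(E \right)} = 5 \left(- \frac{1}{4}\right) - 2 = - \frac{5}{4} - 2 = - \frac{13}{4}$)
$a{\left(S,r \right)} = 14$
$K = \frac{1}{18781} \approx 5.3245 \cdot 10^{-5}$
$\frac{1}{K + j{\left(y{\left(-4 \right)},a{\left(-14,2 \right)} \right)}} = \frac{1}{\frac{1}{18781} + 229} = \frac{1}{\frac{4300850}{18781}} = \frac{18781}{4300850}$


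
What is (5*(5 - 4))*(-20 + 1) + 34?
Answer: -61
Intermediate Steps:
(5*(5 - 4))*(-20 + 1) + 34 = (5*1)*(-19) + 34 = 5*(-19) + 34 = -95 + 34 = -61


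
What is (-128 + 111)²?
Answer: 289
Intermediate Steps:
(-128 + 111)² = (-17)² = 289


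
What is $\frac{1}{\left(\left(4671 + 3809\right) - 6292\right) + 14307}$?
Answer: $\frac{1}{16495} \approx 6.0624 \cdot 10^{-5}$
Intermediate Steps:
$\frac{1}{\left(\left(4671 + 3809\right) - 6292\right) + 14307} = \frac{1}{\left(8480 - 6292\right) + 14307} = \frac{1}{2188 + 14307} = \frac{1}{16495}$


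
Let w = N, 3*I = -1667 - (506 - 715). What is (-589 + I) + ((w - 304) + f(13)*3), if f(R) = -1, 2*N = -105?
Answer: -2869/2 ≈ -1434.5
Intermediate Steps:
N = -105/2 (N = (1/2)*(-105) = -105/2 ≈ -52.500)
I = -486 (I = (-1667 - (506 - 715))/3 = (-1667 - 1*(-209))/3 = (-1667 + 209)/3 = (1/3)*(-1458) = -486)
w = -105/2 ≈ -52.500
(-589 + I) + ((w - 304) + f(13)*3) = (-589 - 486) + ((-105/2 - 304) - 1*3) = -1075 + (-713/2 - 3) = -1075 - 719/2 = -2869/2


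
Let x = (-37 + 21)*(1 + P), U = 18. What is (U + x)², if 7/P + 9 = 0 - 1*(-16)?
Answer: 196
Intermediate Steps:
P = 1 (P = 7/(-9 + (0 - 1*(-16))) = 7/(-9 + (0 + 16)) = 7/(-9 + 16) = 7/7 = 7*(⅐) = 1)
x = -32 (x = (-37 + 21)*(1 + 1) = -16*2 = -32)
(U + x)² = (18 - 32)² = (-14)² = 196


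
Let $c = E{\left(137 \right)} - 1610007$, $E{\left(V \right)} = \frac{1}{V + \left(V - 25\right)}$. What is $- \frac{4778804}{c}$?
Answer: $\frac{594961098}{200445871} \approx 2.9682$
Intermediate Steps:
$E{\left(V \right)} = \frac{1}{-25 + 2 V}$ ($E{\left(V \right)} = \frac{1}{V + \left(-25 + V\right)} = \frac{1}{-25 + 2 V}$)
$c = - \frac{400891742}{249}$ ($c = \frac{1}{-25 + 2 \cdot 137} - 1610007 = \frac{1}{-25 + 274} - 1610007 = \frac{1}{249} - 1610007 = - \frac{400891742}{249} \approx -1.61 \cdot 10^{6}$)
$- \frac{4778804}{c} = - \frac{4778804}{- \frac{400891742}{249}} = \left(-4778804\right) \left(- \frac{249}{400891742}\right) = \frac{594961098}{200445871}$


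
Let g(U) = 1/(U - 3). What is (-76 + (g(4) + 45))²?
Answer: 900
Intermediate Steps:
g(U) = 1/(-3 + U)
(-76 + (g(4) + 45))² = (-76 + (1/(-3 + 4) + 45))² = (-76 + (1/1 + 45))² = (-76 + (1 + 45))² = (-76 + 46)² = (-30)² = 900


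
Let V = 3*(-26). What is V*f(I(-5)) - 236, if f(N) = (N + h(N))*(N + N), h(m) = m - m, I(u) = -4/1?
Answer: -2732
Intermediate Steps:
I(u) = -4 (I(u) = -4*1 = -4)
V = -78
h(m) = 0
f(N) = 2*N² (f(N) = (N + 0)*(N + N) = N*(2*N) = 2*N²)
V*f(I(-5)) - 236 = -156*(-4)² - 236 = -156*16 - 236 = -78*32 - 236 = -2496 - 236 = -2732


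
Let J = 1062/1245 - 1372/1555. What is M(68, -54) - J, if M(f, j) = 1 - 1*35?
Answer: -4384428/129065 ≈ -33.971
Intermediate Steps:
M(f, j) = -34 (M(f, j) = 1 - 35 = -34)
J = -3782/129065 (J = 1062*(1/1245) - 1372*1/1555 = 354/415 - 1372/1555 = -3782/129065 ≈ -0.029303)
M(68, -54) - J = -34 - 1*(-3782/129065) = -34 + 3782/129065 = -4384428/129065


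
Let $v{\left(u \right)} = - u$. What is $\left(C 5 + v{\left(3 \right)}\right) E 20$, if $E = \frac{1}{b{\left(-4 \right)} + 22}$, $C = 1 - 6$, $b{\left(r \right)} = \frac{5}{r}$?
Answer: $- \frac{2240}{83} \approx -26.988$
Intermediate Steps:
$C = -5$ ($C = 1 - 6 = -5$)
$E = \frac{4}{83}$ ($E = \frac{1}{\frac{5}{-4} + 22} = \frac{1}{5 \left(- \frac{1}{4}\right) + 22} = \frac{1}{- \frac{5}{4} + 22} = \frac{1}{\frac{83}{4}} = \frac{4}{83} \approx 0.048193$)
$\left(C 5 + v{\left(3 \right)}\right) E 20 = \left(\left(-5\right) 5 - 3\right) \frac{4}{83} \cdot 20 = \left(-25 - 3\right) \frac{4}{83} \cdot 20 = \left(-28\right) \frac{4}{83} \cdot 20 = \left(- \frac{112}{83}\right) 20 = - \frac{2240}{83}$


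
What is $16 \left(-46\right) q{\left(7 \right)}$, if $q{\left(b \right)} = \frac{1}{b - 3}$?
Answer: $-184$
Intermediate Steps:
$q{\left(b \right)} = \frac{1}{-3 + b}$
$16 \left(-46\right) q{\left(7 \right)} = \frac{16 \left(-46\right)}{-3 + 7} = - \frac{736}{4} = \left(-736\right) \frac{1}{4} = -184$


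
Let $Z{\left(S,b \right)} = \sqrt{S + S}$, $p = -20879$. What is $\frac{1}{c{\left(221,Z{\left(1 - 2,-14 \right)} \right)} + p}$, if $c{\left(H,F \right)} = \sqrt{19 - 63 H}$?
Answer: $- \frac{20879}{435946545} - \frac{4 i \sqrt{869}}{435946545} \approx -4.7893 \cdot 10^{-5} - 2.7048 \cdot 10^{-7} i$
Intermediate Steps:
$Z{\left(S,b \right)} = \sqrt{2} \sqrt{S}$ ($Z{\left(S,b \right)} = \sqrt{2 S} = \sqrt{2} \sqrt{S}$)
$\frac{1}{c{\left(221,Z{\left(1 - 2,-14 \right)} \right)} + p} = \frac{1}{\sqrt{19 - 13923} - 20879} = \frac{1}{\sqrt{-13904} - 20879} = \frac{1}{4 i \sqrt{869} - 20879} = \frac{1}{-20879 + 4 i \sqrt{869}}$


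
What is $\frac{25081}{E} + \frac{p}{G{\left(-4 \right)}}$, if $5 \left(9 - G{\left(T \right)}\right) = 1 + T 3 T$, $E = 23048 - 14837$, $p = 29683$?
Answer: $- \frac{174076463}{4692} \approx -37101.0$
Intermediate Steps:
$E = 8211$ ($E = 23048 - 14837 = 8211$)
$G{\left(T \right)} = \frac{44}{5} - \frac{3 T^{2}}{5}$ ($G{\left(T \right)} = 9 - \frac{1 + T 3 T}{5} = 9 - \frac{1 + 3 T T}{5} = 9 - \frac{1 + 3 T^{2}}{5} = 9 - \left(\frac{1}{5} + \frac{3 T^{2}}{5}\right) = \frac{44}{5} - \frac{3 T^{2}}{5}$)
$\frac{25081}{E} + \frac{p}{G{\left(-4 \right)}} = \frac{25081}{8211} + \frac{29683}{\frac{44}{5} - \frac{3 \left(-4\right)^{2}}{5}} = 25081 \cdot \frac{1}{8211} + \frac{29683}{\frac{44}{5} - \frac{48}{5}} = \frac{3583}{1173} + \frac{29683}{\frac{44}{5} - \frac{48}{5}} = \frac{3583}{1173} + \frac{29683}{- \frac{4}{5}} = \frac{3583}{1173} + 29683 \left(- \frac{5}{4}\right) = \frac{3583}{1173} - \frac{148415}{4} = - \frac{174076463}{4692}$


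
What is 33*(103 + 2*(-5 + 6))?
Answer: 3465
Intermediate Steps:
33*(103 + 2*(-5 + 6)) = 33*(103 + 2*1) = 33*(103 + 2) = 33*105 = 3465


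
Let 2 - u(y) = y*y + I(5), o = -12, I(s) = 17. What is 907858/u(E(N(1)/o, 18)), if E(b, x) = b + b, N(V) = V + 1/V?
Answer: -4085361/68 ≈ -60079.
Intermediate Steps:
E(b, x) = 2*b
u(y) = -15 - y² (u(y) = 2 - (y*y + 17) = 2 - (y² + 17) = 2 - (17 + y²) = 2 + (-17 - y²) = -15 - y²)
907858/u(E(N(1)/o, 18)) = 907858/(-15 - (2*((1 + 1/1)/(-12)))²) = 907858/(-15 - (2*((1 + 1)*(-1/12)))²) = 907858/(-15 - (2*(2*(-1/12)))²) = 907858/(-15 - (2*(-⅙))²) = 907858/(-15 - (-⅓)²) = 907858/(-15 - 1*⅑) = 907858/(-15 - ⅑) = 907858/(-136/9) = 907858*(-9/136) = -4085361/68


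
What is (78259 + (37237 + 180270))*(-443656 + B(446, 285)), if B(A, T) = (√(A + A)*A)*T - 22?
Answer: -131224867348 + 75189632520*√223 ≈ 9.9160e+11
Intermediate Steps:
B(A, T) = -22 + T*√2*A^(3/2) (B(A, T) = (√(2*A)*A)*T - 22 = ((√2*√A)*A)*T - 22 = (√2*A^(3/2))*T - 22 = T*√2*A^(3/2) - 22 = -22 + T*√2*A^(3/2))
(78259 + (37237 + 180270))*(-443656 + B(446, 285)) = (78259 + (37237 + 180270))*(-443656 + (-22 + 285*√2*446^(3/2))) = (78259 + 217507)*(-443656 + (-22 + 285*√2*(446*√446))) = 295766*(-443656 + (-22 + 254220*√223)) = 295766*(-443678 + 254220*√223) = -131224867348 + 75189632520*√223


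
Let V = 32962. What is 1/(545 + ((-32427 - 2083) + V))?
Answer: -1/1003 ≈ -0.00099701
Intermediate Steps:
1/(545 + ((-32427 - 2083) + V)) = 1/(545 + ((-32427 - 2083) + 32962)) = 1/(545 + (-34510 + 32962)) = 1/(545 - 1548) = 1/(-1003) = -1/1003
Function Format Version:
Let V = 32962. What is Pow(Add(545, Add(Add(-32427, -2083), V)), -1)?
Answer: Rational(-1, 1003) ≈ -0.00099701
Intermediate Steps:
Pow(Add(545, Add(Add(-32427, -2083), V)), -1) = Pow(Add(545, Add(Add(-32427, -2083), 32962)), -1) = Pow(Add(545, Add(-34510, 32962)), -1) = Pow(Add(545, -1548), -1) = Pow(-1003, -1) = Rational(-1, 1003)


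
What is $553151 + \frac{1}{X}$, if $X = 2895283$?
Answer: $\frac{1601528686734}{2895283} \approx 5.5315 \cdot 10^{5}$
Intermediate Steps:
$553151 + \frac{1}{X} = 553151 + \frac{1}{2895283} = \frac{1601528686734}{2895283}$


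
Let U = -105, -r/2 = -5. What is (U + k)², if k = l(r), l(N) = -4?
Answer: 11881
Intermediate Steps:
r = 10 (r = -2*(-5) = 10)
k = -4
(U + k)² = (-105 - 4)² = (-109)² = 11881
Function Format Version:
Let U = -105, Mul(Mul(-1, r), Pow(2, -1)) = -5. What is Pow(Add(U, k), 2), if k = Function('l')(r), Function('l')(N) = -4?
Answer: 11881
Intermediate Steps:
r = 10 (r = Mul(-2, -5) = 10)
k = -4
Pow(Add(U, k), 2) = Pow(Add(-105, -4), 2) = Pow(-109, 2) = 11881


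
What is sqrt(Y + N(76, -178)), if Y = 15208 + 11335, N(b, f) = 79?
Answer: 3*sqrt(2958) ≈ 163.16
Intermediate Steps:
Y = 26543
sqrt(Y + N(76, -178)) = sqrt(26543 + 79) = sqrt(26622) = 3*sqrt(2958)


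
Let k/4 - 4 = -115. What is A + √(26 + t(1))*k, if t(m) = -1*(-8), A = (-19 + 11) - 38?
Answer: -46 - 444*√34 ≈ -2634.9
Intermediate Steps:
k = -444 (k = 16 + 4*(-115) = 16 - 460 = -444)
A = -46 (A = -8 - 38 = -46)
t(m) = 8
A + √(26 + t(1))*k = -46 + √(26 + 8)*(-444) = -46 + √34*(-444) = -46 - 444*√34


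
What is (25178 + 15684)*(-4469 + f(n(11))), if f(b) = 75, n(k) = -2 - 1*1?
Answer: -179547628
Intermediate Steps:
n(k) = -3 (n(k) = -2 - 1 = -3)
(25178 + 15684)*(-4469 + f(n(11))) = (25178 + 15684)*(-4469 + 75) = 40862*(-4394) = -179547628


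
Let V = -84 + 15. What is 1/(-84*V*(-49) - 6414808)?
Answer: -1/6698812 ≈ -1.4928e-7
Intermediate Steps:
V = -69
1/(-84*V*(-49) - 6414808) = 1/(-84*(-69)*(-49) - 6414808) = 1/(5796*(-49) - 6414808) = 1/(-284004 - 6414808) = 1/(-6698812) = -1/6698812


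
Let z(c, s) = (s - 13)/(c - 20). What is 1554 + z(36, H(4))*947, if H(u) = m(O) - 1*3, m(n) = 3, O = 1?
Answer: 12553/16 ≈ 784.56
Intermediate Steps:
H(u) = 0 (H(u) = 3 - 1*3 = 3 - 3 = 0)
z(c, s) = (-13 + s)/(-20 + c)
1554 + z(36, H(4))*947 = 1554 + ((-13 + 0)/(-20 + 36))*947 = 1554 + (-13/16)*947 = 1554 + ((1/16)*(-13))*947 = 1554 - 13/16*947 = 1554 - 12311/16 = 12553/16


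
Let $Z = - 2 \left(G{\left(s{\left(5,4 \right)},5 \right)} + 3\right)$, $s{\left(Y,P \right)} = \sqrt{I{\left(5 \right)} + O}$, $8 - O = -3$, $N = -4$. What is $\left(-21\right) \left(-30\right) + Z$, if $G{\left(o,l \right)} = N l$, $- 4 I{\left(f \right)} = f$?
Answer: $664$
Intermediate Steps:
$I{\left(f \right)} = - \frac{f}{4}$
$O = 11$ ($O = 8 - -3 = 8 + 3 = 11$)
$s{\left(Y,P \right)} = \frac{\sqrt{39}}{2}$ ($s{\left(Y,P \right)} = \sqrt{\left(- \frac{1}{4}\right) 5 + 11} = \sqrt{- \frac{5}{4} + 11} = \sqrt{\frac{39}{4}} = \frac{\sqrt{39}}{2}$)
$G{\left(o,l \right)} = - 4 l$
$Z = 34$ ($Z = - 2 \left(\left(-4\right) 5 + 3\right) = - 2 \left(-20 + 3\right) = \left(-2\right) \left(-17\right) = 34$)
$\left(-21\right) \left(-30\right) + Z = \left(-21\right) \left(-30\right) + 34 = 630 + 34 = 664$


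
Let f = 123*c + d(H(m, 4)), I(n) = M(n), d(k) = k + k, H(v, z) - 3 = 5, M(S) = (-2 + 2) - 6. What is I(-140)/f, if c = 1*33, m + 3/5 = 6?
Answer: -6/4075 ≈ -0.0014724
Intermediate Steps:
m = 27/5 (m = -3/5 + 6 = 27/5 ≈ 5.4000)
M(S) = -6 (M(S) = 0 - 6 = -6)
H(v, z) = 8 (H(v, z) = 3 + 5 = 8)
d(k) = 2*k
I(n) = -6
c = 33
f = 4075 (f = 123*33 + 2*8 = 4059 + 16 = 4075)
I(-140)/f = -6/4075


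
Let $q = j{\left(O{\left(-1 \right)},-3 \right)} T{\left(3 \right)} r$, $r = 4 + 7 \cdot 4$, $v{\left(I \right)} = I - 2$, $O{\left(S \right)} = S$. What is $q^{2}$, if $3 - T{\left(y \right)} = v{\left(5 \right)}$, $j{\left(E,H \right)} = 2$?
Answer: $0$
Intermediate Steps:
$v{\left(I \right)} = -2 + I$
$T{\left(y \right)} = 0$ ($T{\left(y \right)} = 3 - \left(-2 + 5\right) = 3 - 3 = 0$)
$r = 32$ ($r = 4 + 28 = 32$)
$q = 0$ ($q = 2 \cdot 0 \cdot 32 = 0 \cdot 32 = 0$)
$q^{2} = 0^{2} = 0$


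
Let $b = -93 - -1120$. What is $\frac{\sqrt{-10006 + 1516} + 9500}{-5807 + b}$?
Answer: $- \frac{475}{239} - \frac{i \sqrt{8490}}{4780} \approx -1.9874 - 0.019276 i$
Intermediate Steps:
$b = 1027$ ($b = -93 + 1120 = 1027$)
$\frac{\sqrt{-10006 + 1516} + 9500}{-5807 + b} = \frac{\sqrt{-10006 + 1516} + 9500}{-5807 + 1027} = \frac{\sqrt{-8490} + 9500}{-4780} = \left(i \sqrt{8490} + 9500\right) \left(- \frac{1}{4780}\right) = \left(9500 + i \sqrt{8490}\right) \left(- \frac{1}{4780}\right) = - \frac{475}{239} - \frac{i \sqrt{8490}}{4780}$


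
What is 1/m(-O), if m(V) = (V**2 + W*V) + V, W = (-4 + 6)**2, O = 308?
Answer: 1/93324 ≈ 1.0715e-5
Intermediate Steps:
W = 4 (W = 2**2 = 4)
m(V) = V**2 + 5*V (m(V) = (V**2 + 4*V) + V = V**2 + 5*V)
1/m(-O) = 1/((-1*308)*(5 - 1*308)) = 1/(-308*(5 - 308)) = 1/(-308*(-303)) = 1/93324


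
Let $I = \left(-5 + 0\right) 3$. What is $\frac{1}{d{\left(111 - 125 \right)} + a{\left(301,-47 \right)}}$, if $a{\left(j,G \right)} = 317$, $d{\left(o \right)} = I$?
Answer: $\frac{1}{302} \approx 0.0033113$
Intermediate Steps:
$I = -15$ ($I = \left(-5\right) 3 = -15$)
$d{\left(o \right)} = -15$
$\frac{1}{d{\left(111 - 125 \right)} + a{\left(301,-47 \right)}} = \frac{1}{-15 + 317} = \frac{1}{302}$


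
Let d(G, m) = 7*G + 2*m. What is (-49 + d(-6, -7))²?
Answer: 11025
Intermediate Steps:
d(G, m) = 2*m + 7*G
(-49 + d(-6, -7))² = (-49 + (2*(-7) + 7*(-6)))² = (-49 + (-14 - 42))² = (-49 - 56)² = (-105)² = 11025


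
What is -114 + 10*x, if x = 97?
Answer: 856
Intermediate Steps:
-114 + 10*x = -114 + 10*97 = -114 + 970 = 856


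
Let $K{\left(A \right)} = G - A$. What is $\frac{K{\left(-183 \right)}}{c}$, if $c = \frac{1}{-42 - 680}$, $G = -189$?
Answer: $4332$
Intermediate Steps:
$c = - \frac{1}{722}$ ($c = \frac{1}{-42 - 680} = \frac{1}{-722} = - \frac{1}{722} \approx -0.001385$)
$K{\left(A \right)} = -189 - A$
$\frac{K{\left(-183 \right)}}{c} = \frac{-189 - -183}{- \frac{1}{722}} = \left(-189 + 183\right) \left(-722\right) = \left(-6\right) \left(-722\right) = 4332$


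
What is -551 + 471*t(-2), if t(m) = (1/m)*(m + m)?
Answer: 391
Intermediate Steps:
t(m) = 2 (t(m) = (2*m)/m = 2)
-551 + 471*t(-2) = -551 + 471*2 = -551 + 942 = 391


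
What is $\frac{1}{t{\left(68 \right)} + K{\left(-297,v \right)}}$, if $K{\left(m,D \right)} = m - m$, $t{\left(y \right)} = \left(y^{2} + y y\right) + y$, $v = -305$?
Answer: $\frac{1}{9316} \approx 0.00010734$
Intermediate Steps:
$t{\left(y \right)} = y + 2 y^{2}$ ($t{\left(y \right)} = \left(y^{2} + y^{2}\right) + y = 2 y^{2} + y = y + 2 y^{2}$)
$K{\left(m,D \right)} = 0$
$\frac{1}{t{\left(68 \right)} + K{\left(-297,v \right)}} = \frac{1}{68 \left(1 + 2 \cdot 68\right) + 0} = \frac{1}{68 \left(1 + 136\right) + 0} = \frac{1}{68 \cdot 137 + 0} = \frac{1}{9316 + 0} = \frac{1}{9316}$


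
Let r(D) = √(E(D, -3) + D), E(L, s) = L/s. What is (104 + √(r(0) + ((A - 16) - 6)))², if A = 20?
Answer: (104 + I*√2)² ≈ 10814.0 + 294.16*I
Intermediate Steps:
r(D) = √6*√D/3 (r(D) = √(D/(-3) + D) = √(D*(-⅓) + D) = √(-D/3 + D) = √(2*D/3) = √6*√D/3)
(104 + √(r(0) + ((A - 16) - 6)))² = (104 + √(√6*√0/3 + ((20 - 16) - 6)))² = (104 + √((⅓)*√6*0 + (4 - 6)))² = (104 + √(0 - 2))² = (104 + √(-2))² = (104 + I*√2)²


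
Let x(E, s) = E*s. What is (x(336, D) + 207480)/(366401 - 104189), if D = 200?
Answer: 22890/21851 ≈ 1.0476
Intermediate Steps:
(x(336, D) + 207480)/(366401 - 104189) = (336*200 + 207480)/(366401 - 104189) = (67200 + 207480)/262212 = 274680*(1/262212) = 22890/21851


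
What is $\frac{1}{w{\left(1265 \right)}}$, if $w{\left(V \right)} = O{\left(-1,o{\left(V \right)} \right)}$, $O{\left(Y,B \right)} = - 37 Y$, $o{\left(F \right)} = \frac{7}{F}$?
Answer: $\frac{1}{37} \approx 0.027027$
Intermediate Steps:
$w{\left(V \right)} = 37$ ($w{\left(V \right)} = \left(-37\right) \left(-1\right) = 37$)
$\frac{1}{w{\left(1265 \right)}} = \frac{1}{37}$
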